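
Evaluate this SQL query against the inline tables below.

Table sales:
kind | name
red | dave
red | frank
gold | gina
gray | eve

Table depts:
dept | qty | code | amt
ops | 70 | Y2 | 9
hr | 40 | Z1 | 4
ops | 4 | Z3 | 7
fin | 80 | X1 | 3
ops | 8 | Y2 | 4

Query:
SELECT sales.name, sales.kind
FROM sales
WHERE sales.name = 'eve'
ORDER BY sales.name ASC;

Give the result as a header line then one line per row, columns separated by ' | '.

== RESULT ==
sales.name | sales.kind
eve | gray

Derivation:
After WHERE (1 rows):
sales.kind | sales.name
gray | eve
After SELECT (1 rows):
sales.name | sales.kind
eve | gray
After ORDER BY (1 rows):
sales.name | sales.kind
eve | gray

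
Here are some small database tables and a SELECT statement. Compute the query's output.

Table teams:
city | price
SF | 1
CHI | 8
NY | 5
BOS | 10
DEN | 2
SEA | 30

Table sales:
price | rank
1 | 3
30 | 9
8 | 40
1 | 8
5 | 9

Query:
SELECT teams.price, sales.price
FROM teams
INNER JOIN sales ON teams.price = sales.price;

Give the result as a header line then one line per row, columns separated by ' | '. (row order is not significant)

After JOIN sales (5 rows):
teams.city | teams.price | sales.price | sales.rank
SF | 1 | 1 | 3
SF | 1 | 1 | 8
CHI | 8 | 8 | 40
NY | 5 | 5 | 9
SEA | 30 | 30 | 9
After SELECT (5 rows):
teams.price | sales.price
1 | 1
1 | 1
8 | 8
5 | 5
30 | 30

== RESULT ==
teams.price | sales.price
1 | 1
1 | 1
8 | 8
5 | 5
30 | 30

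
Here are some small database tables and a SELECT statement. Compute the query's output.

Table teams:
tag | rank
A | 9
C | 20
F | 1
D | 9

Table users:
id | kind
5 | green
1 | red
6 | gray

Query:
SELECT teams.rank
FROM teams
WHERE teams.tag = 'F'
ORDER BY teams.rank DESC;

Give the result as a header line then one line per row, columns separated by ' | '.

== RESULT ==
teams.rank
1

Derivation:
After WHERE (1 rows):
teams.tag | teams.rank
F | 1
After SELECT (1 rows):
teams.rank
1
After ORDER BY (1 rows):
teams.rank
1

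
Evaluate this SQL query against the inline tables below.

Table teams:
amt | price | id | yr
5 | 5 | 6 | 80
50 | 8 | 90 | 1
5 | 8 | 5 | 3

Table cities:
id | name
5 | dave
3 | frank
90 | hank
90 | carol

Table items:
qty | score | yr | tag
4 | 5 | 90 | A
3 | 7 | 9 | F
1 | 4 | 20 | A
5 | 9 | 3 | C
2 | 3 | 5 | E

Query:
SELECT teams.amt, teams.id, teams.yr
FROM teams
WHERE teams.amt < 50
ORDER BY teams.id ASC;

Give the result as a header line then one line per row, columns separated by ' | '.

After WHERE (2 rows):
teams.amt | teams.price | teams.id | teams.yr
5 | 5 | 6 | 80
5 | 8 | 5 | 3
After SELECT (2 rows):
teams.amt | teams.id | teams.yr
5 | 6 | 80
5 | 5 | 3
After ORDER BY (2 rows):
teams.amt | teams.id | teams.yr
5 | 5 | 3
5 | 6 | 80

== RESULT ==
teams.amt | teams.id | teams.yr
5 | 5 | 3
5 | 6 | 80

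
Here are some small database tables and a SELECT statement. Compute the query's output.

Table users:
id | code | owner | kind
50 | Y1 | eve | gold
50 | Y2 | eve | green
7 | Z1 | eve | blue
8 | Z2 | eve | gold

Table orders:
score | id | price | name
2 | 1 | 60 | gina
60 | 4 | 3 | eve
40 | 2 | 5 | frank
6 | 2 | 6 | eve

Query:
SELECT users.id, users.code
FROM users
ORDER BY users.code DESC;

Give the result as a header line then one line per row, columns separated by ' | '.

After SELECT (4 rows):
users.id | users.code
50 | Y1
50 | Y2
7 | Z1
8 | Z2
After ORDER BY (4 rows):
users.id | users.code
8 | Z2
7 | Z1
50 | Y2
50 | Y1

== RESULT ==
users.id | users.code
8 | Z2
7 | Z1
50 | Y2
50 | Y1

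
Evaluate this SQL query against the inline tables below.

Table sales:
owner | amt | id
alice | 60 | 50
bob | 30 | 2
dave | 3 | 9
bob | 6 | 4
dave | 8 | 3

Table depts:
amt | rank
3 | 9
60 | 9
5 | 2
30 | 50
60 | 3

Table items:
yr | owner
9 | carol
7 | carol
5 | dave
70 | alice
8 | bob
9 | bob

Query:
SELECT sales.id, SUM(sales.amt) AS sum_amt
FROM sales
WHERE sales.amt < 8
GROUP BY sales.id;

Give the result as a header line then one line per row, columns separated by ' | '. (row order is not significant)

After WHERE (2 rows):
sales.owner | sales.amt | sales.id
dave | 3 | 9
bob | 6 | 4
After GROUP BY (2 rows):
sales.id | sum_amt
9 | 3
4 | 6

== RESULT ==
sales.id | sum_amt
9 | 3
4 | 6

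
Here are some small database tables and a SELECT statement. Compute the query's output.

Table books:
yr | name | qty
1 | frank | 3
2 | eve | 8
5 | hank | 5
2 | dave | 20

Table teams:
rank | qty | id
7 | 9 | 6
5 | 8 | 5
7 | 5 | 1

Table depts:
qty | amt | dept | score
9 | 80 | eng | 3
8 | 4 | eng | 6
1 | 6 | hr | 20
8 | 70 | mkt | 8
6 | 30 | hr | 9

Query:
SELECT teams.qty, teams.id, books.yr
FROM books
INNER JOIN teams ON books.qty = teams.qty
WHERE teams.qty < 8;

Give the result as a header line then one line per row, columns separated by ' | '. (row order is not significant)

After JOIN teams (2 rows):
books.yr | books.name | books.qty | teams.rank | teams.qty | teams.id
2 | eve | 8 | 5 | 8 | 5
5 | hank | 5 | 7 | 5 | 1
After WHERE (1 rows):
books.yr | books.name | books.qty | teams.rank | teams.qty | teams.id
5 | hank | 5 | 7 | 5 | 1
After SELECT (1 rows):
teams.qty | teams.id | books.yr
5 | 1 | 5

== RESULT ==
teams.qty | teams.id | books.yr
5 | 1 | 5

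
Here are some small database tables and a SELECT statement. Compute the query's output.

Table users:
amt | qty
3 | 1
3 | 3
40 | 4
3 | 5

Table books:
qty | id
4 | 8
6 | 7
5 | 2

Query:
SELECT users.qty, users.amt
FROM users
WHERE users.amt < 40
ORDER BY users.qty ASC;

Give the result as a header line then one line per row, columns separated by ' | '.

== RESULT ==
users.qty | users.amt
1 | 3
3 | 3
5 | 3

Derivation:
After WHERE (3 rows):
users.amt | users.qty
3 | 1
3 | 3
3 | 5
After SELECT (3 rows):
users.qty | users.amt
1 | 3
3 | 3
5 | 3
After ORDER BY (3 rows):
users.qty | users.amt
1 | 3
3 | 3
5 | 3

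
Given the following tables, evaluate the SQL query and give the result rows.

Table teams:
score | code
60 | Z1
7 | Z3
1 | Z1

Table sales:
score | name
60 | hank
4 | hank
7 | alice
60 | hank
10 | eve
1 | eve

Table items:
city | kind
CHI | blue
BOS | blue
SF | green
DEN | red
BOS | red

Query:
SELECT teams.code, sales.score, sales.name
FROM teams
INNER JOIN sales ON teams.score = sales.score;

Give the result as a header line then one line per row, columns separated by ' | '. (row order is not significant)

After JOIN sales (4 rows):
teams.score | teams.code | sales.score | sales.name
60 | Z1 | 60 | hank
60 | Z1 | 60 | hank
7 | Z3 | 7 | alice
1 | Z1 | 1 | eve
After SELECT (4 rows):
teams.code | sales.score | sales.name
Z1 | 60 | hank
Z1 | 60 | hank
Z3 | 7 | alice
Z1 | 1 | eve

== RESULT ==
teams.code | sales.score | sales.name
Z1 | 60 | hank
Z1 | 60 | hank
Z3 | 7 | alice
Z1 | 1 | eve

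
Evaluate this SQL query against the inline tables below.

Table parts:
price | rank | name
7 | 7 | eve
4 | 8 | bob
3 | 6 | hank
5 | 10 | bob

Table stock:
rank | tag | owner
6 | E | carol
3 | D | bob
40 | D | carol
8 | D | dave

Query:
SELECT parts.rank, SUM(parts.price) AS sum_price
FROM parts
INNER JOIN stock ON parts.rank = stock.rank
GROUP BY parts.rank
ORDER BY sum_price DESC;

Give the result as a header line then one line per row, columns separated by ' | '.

After JOIN stock (2 rows):
parts.price | parts.rank | parts.name | stock.rank | stock.tag | stock.owner
4 | 8 | bob | 8 | D | dave
3 | 6 | hank | 6 | E | carol
After GROUP BY (2 rows):
parts.rank | sum_price
8 | 4
6 | 3
After ORDER BY (2 rows):
parts.rank | sum_price
8 | 4
6 | 3

== RESULT ==
parts.rank | sum_price
8 | 4
6 | 3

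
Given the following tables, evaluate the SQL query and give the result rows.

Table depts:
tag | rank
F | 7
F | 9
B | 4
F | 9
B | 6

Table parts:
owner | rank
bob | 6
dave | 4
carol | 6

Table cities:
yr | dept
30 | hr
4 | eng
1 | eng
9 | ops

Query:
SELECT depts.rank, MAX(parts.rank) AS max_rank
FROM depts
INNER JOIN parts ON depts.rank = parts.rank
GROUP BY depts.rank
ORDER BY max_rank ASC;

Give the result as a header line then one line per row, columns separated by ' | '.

== RESULT ==
depts.rank | max_rank
4 | 4
6 | 6

Derivation:
After JOIN parts (3 rows):
depts.tag | depts.rank | parts.owner | parts.rank
B | 4 | dave | 4
B | 6 | bob | 6
B | 6 | carol | 6
After GROUP BY (2 rows):
depts.rank | max_rank
4 | 4
6 | 6
After ORDER BY (2 rows):
depts.rank | max_rank
4 | 4
6 | 6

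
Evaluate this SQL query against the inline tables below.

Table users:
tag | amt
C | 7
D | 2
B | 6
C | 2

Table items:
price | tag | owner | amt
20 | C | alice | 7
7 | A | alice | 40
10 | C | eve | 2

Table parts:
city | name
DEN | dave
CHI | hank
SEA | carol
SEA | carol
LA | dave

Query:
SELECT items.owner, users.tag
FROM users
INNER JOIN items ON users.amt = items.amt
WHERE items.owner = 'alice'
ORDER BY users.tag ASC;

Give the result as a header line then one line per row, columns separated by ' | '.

== RESULT ==
items.owner | users.tag
alice | C

Derivation:
After JOIN items (3 rows):
users.tag | users.amt | items.price | items.tag | items.owner | items.amt
C | 7 | 20 | C | alice | 7
D | 2 | 10 | C | eve | 2
C | 2 | 10 | C | eve | 2
After WHERE (1 rows):
users.tag | users.amt | items.price | items.tag | items.owner | items.amt
C | 7 | 20 | C | alice | 7
After SELECT (1 rows):
items.owner | users.tag
alice | C
After ORDER BY (1 rows):
items.owner | users.tag
alice | C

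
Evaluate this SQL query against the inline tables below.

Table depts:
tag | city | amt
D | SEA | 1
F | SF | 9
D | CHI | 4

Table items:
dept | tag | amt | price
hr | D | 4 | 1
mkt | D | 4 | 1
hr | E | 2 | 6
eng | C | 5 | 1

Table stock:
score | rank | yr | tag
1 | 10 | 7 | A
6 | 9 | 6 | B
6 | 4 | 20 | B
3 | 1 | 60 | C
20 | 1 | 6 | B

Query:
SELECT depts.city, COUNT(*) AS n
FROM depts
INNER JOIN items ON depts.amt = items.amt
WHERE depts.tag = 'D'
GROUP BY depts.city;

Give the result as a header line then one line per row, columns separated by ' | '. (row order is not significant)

== RESULT ==
depts.city | n
CHI | 2

Derivation:
After JOIN items (2 rows):
depts.tag | depts.city | depts.amt | items.dept | items.tag | items.amt | items.price
D | CHI | 4 | hr | D | 4 | 1
D | CHI | 4 | mkt | D | 4 | 1
After WHERE (2 rows):
depts.tag | depts.city | depts.amt | items.dept | items.tag | items.amt | items.price
D | CHI | 4 | hr | D | 4 | 1
D | CHI | 4 | mkt | D | 4 | 1
After GROUP BY (1 rows):
depts.city | n
CHI | 2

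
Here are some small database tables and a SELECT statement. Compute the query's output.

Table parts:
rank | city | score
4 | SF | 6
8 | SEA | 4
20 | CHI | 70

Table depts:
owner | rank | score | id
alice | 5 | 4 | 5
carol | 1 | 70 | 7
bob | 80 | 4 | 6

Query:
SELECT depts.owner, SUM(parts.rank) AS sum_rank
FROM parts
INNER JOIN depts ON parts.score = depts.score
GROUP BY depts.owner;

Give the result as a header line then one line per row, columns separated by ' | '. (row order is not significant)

After JOIN depts (3 rows):
parts.rank | parts.city | parts.score | depts.owner | depts.rank | depts.score | depts.id
8 | SEA | 4 | alice | 5 | 4 | 5
8 | SEA | 4 | bob | 80 | 4 | 6
20 | CHI | 70 | carol | 1 | 70 | 7
After GROUP BY (3 rows):
depts.owner | sum_rank
alice | 8
bob | 8
carol | 20

== RESULT ==
depts.owner | sum_rank
alice | 8
bob | 8
carol | 20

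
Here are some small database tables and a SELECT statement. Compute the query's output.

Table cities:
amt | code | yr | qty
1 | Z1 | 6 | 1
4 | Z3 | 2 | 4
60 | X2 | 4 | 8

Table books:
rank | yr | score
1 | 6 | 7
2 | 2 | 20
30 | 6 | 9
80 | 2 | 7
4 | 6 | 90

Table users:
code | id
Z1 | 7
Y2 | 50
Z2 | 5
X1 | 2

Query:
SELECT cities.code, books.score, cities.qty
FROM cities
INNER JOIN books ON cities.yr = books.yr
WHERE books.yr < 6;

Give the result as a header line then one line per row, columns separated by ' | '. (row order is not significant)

After JOIN books (5 rows):
cities.amt | cities.code | cities.yr | cities.qty | books.rank | books.yr | books.score
1 | Z1 | 6 | 1 | 1 | 6 | 7
1 | Z1 | 6 | 1 | 30 | 6 | 9
1 | Z1 | 6 | 1 | 4 | 6 | 90
4 | Z3 | 2 | 4 | 2 | 2 | 20
4 | Z3 | 2 | 4 | 80 | 2 | 7
After WHERE (2 rows):
cities.amt | cities.code | cities.yr | cities.qty | books.rank | books.yr | books.score
4 | Z3 | 2 | 4 | 2 | 2 | 20
4 | Z3 | 2 | 4 | 80 | 2 | 7
After SELECT (2 rows):
cities.code | books.score | cities.qty
Z3 | 20 | 4
Z3 | 7 | 4

== RESULT ==
cities.code | books.score | cities.qty
Z3 | 20 | 4
Z3 | 7 | 4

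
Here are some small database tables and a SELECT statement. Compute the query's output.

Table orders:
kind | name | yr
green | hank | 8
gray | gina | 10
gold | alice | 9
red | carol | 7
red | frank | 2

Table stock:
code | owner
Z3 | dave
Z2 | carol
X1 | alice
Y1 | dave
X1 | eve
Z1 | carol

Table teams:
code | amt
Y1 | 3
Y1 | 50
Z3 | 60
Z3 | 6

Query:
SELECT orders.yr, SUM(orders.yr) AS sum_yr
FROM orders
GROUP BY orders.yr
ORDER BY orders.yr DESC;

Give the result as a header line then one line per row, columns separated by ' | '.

After GROUP BY (5 rows):
orders.yr | sum_yr
8 | 8
10 | 10
9 | 9
7 | 7
2 | 2
After ORDER BY (5 rows):
orders.yr | sum_yr
10 | 10
9 | 9
8 | 8
7 | 7
2 | 2

== RESULT ==
orders.yr | sum_yr
10 | 10
9 | 9
8 | 8
7 | 7
2 | 2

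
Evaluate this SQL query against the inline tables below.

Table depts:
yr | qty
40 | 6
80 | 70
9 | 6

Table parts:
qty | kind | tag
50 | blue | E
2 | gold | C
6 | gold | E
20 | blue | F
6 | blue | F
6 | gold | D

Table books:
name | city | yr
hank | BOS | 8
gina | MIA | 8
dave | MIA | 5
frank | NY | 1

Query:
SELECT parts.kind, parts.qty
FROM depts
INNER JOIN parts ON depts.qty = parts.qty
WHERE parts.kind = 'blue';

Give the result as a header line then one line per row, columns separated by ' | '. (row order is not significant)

After JOIN parts (6 rows):
depts.yr | depts.qty | parts.qty | parts.kind | parts.tag
40 | 6 | 6 | gold | E
40 | 6 | 6 | blue | F
40 | 6 | 6 | gold | D
9 | 6 | 6 | gold | E
9 | 6 | 6 | blue | F
9 | 6 | 6 | gold | D
After WHERE (2 rows):
depts.yr | depts.qty | parts.qty | parts.kind | parts.tag
40 | 6 | 6 | blue | F
9 | 6 | 6 | blue | F
After SELECT (2 rows):
parts.kind | parts.qty
blue | 6
blue | 6

== RESULT ==
parts.kind | parts.qty
blue | 6
blue | 6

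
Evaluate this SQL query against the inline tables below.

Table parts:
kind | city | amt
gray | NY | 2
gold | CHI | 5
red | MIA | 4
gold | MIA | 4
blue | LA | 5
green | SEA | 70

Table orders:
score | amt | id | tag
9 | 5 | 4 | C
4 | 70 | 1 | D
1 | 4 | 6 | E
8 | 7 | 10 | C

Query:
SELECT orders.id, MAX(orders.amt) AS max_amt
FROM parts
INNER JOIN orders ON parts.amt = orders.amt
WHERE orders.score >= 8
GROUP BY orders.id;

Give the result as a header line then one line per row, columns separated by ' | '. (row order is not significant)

== RESULT ==
orders.id | max_amt
4 | 5

Derivation:
After JOIN orders (5 rows):
parts.kind | parts.city | parts.amt | orders.score | orders.amt | orders.id | orders.tag
gold | CHI | 5 | 9 | 5 | 4 | C
red | MIA | 4 | 1 | 4 | 6 | E
gold | MIA | 4 | 1 | 4 | 6 | E
blue | LA | 5 | 9 | 5 | 4 | C
green | SEA | 70 | 4 | 70 | 1 | D
After WHERE (2 rows):
parts.kind | parts.city | parts.amt | orders.score | orders.amt | orders.id | orders.tag
gold | CHI | 5 | 9 | 5 | 4 | C
blue | LA | 5 | 9 | 5 | 4 | C
After GROUP BY (1 rows):
orders.id | max_amt
4 | 5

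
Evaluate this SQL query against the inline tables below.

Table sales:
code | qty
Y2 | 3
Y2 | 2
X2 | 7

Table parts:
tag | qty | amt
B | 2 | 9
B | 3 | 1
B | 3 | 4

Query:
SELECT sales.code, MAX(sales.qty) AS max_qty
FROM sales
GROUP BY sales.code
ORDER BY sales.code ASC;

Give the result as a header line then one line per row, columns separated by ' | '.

After GROUP BY (2 rows):
sales.code | max_qty
Y2 | 3
X2 | 7
After ORDER BY (2 rows):
sales.code | max_qty
X2 | 7
Y2 | 3

== RESULT ==
sales.code | max_qty
X2 | 7
Y2 | 3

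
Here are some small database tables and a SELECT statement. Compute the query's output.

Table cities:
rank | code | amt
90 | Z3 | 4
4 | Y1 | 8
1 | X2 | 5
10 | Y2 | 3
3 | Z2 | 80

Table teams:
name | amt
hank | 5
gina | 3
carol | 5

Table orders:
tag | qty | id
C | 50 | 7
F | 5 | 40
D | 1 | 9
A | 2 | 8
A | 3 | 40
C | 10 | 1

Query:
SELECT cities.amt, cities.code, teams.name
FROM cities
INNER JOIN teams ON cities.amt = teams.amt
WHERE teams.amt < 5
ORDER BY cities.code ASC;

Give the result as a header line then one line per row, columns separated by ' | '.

After JOIN teams (3 rows):
cities.rank | cities.code | cities.amt | teams.name | teams.amt
1 | X2 | 5 | hank | 5
1 | X2 | 5 | carol | 5
10 | Y2 | 3 | gina | 3
After WHERE (1 rows):
cities.rank | cities.code | cities.amt | teams.name | teams.amt
10 | Y2 | 3 | gina | 3
After SELECT (1 rows):
cities.amt | cities.code | teams.name
3 | Y2 | gina
After ORDER BY (1 rows):
cities.amt | cities.code | teams.name
3 | Y2 | gina

== RESULT ==
cities.amt | cities.code | teams.name
3 | Y2 | gina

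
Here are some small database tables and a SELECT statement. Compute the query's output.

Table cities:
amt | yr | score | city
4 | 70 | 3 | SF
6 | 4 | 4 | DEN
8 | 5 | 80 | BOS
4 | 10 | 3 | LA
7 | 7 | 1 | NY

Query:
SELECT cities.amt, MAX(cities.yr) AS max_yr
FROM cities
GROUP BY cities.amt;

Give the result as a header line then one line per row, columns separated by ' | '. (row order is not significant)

After GROUP BY (4 rows):
cities.amt | max_yr
4 | 70
6 | 4
8 | 5
7 | 7

== RESULT ==
cities.amt | max_yr
4 | 70
6 | 4
8 | 5
7 | 7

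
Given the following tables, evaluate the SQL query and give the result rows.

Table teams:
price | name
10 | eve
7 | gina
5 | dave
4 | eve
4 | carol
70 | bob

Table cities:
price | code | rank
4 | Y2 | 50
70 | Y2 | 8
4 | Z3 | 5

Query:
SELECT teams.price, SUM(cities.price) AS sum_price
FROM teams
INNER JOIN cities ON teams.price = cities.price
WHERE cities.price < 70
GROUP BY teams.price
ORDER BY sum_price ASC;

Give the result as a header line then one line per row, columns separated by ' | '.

After JOIN cities (5 rows):
teams.price | teams.name | cities.price | cities.code | cities.rank
4 | eve | 4 | Y2 | 50
4 | eve | 4 | Z3 | 5
4 | carol | 4 | Y2 | 50
4 | carol | 4 | Z3 | 5
70 | bob | 70 | Y2 | 8
After WHERE (4 rows):
teams.price | teams.name | cities.price | cities.code | cities.rank
4 | eve | 4 | Y2 | 50
4 | eve | 4 | Z3 | 5
4 | carol | 4 | Y2 | 50
4 | carol | 4 | Z3 | 5
After GROUP BY (1 rows):
teams.price | sum_price
4 | 16
After ORDER BY (1 rows):
teams.price | sum_price
4 | 16

== RESULT ==
teams.price | sum_price
4 | 16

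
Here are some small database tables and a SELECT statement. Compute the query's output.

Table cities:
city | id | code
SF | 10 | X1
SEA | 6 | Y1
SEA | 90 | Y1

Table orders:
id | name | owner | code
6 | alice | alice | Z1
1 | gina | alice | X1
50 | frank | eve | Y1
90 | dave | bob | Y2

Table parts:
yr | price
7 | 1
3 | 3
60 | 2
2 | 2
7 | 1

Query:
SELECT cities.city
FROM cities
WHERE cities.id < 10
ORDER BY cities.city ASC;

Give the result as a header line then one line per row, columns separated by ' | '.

After WHERE (1 rows):
cities.city | cities.id | cities.code
SEA | 6 | Y1
After SELECT (1 rows):
cities.city
SEA
After ORDER BY (1 rows):
cities.city
SEA

== RESULT ==
cities.city
SEA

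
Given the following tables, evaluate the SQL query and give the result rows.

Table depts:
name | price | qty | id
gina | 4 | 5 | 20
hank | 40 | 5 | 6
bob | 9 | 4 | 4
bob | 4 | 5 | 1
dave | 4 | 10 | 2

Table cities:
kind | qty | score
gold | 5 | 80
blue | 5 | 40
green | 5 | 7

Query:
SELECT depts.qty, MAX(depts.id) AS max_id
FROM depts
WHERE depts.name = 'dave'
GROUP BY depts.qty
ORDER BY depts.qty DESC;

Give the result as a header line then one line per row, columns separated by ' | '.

After WHERE (1 rows):
depts.name | depts.price | depts.qty | depts.id
dave | 4 | 10 | 2
After GROUP BY (1 rows):
depts.qty | max_id
10 | 2
After ORDER BY (1 rows):
depts.qty | max_id
10 | 2

== RESULT ==
depts.qty | max_id
10 | 2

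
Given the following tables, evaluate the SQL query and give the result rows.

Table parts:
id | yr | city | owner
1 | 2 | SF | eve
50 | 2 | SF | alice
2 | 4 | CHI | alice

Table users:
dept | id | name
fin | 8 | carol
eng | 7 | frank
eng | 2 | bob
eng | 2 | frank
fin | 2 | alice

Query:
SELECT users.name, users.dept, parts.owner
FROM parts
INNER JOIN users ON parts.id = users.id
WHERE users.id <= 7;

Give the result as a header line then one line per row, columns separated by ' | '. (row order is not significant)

After JOIN users (3 rows):
parts.id | parts.yr | parts.city | parts.owner | users.dept | users.id | users.name
2 | 4 | CHI | alice | eng | 2 | bob
2 | 4 | CHI | alice | eng | 2 | frank
2 | 4 | CHI | alice | fin | 2 | alice
After WHERE (3 rows):
parts.id | parts.yr | parts.city | parts.owner | users.dept | users.id | users.name
2 | 4 | CHI | alice | eng | 2 | bob
2 | 4 | CHI | alice | eng | 2 | frank
2 | 4 | CHI | alice | fin | 2 | alice
After SELECT (3 rows):
users.name | users.dept | parts.owner
bob | eng | alice
frank | eng | alice
alice | fin | alice

== RESULT ==
users.name | users.dept | parts.owner
bob | eng | alice
frank | eng | alice
alice | fin | alice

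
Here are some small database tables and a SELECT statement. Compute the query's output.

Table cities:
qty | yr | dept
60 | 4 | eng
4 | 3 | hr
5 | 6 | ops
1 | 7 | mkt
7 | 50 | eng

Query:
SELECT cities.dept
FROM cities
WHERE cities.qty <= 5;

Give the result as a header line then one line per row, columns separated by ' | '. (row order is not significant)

After WHERE (3 rows):
cities.qty | cities.yr | cities.dept
4 | 3 | hr
5 | 6 | ops
1 | 7 | mkt
After SELECT (3 rows):
cities.dept
hr
ops
mkt

== RESULT ==
cities.dept
hr
ops
mkt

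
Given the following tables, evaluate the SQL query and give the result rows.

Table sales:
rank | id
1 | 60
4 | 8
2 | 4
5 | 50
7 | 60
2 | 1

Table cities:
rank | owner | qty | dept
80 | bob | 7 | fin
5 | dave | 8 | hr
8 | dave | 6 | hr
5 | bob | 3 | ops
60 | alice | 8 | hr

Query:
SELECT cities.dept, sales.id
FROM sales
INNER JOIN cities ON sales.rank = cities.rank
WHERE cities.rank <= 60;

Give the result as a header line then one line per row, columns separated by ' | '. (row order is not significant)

After JOIN cities (2 rows):
sales.rank | sales.id | cities.rank | cities.owner | cities.qty | cities.dept
5 | 50 | 5 | dave | 8 | hr
5 | 50 | 5 | bob | 3 | ops
After WHERE (2 rows):
sales.rank | sales.id | cities.rank | cities.owner | cities.qty | cities.dept
5 | 50 | 5 | dave | 8 | hr
5 | 50 | 5 | bob | 3 | ops
After SELECT (2 rows):
cities.dept | sales.id
hr | 50
ops | 50

== RESULT ==
cities.dept | sales.id
hr | 50
ops | 50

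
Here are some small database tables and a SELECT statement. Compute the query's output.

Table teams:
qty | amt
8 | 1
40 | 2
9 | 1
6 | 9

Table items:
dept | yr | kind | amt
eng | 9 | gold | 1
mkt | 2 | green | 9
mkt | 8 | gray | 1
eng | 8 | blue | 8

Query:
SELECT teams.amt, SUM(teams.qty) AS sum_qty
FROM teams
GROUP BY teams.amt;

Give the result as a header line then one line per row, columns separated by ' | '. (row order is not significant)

After GROUP BY (3 rows):
teams.amt | sum_qty
1 | 17
2 | 40
9 | 6

== RESULT ==
teams.amt | sum_qty
1 | 17
2 | 40
9 | 6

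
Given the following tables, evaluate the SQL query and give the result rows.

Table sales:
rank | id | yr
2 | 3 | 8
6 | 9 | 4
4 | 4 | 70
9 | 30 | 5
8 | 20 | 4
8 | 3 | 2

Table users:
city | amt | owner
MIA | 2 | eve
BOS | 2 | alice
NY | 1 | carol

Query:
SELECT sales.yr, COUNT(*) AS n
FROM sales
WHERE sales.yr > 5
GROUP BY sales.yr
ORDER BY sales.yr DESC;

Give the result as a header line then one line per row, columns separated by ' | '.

After WHERE (2 rows):
sales.rank | sales.id | sales.yr
2 | 3 | 8
4 | 4 | 70
After GROUP BY (2 rows):
sales.yr | n
8 | 1
70 | 1
After ORDER BY (2 rows):
sales.yr | n
70 | 1
8 | 1

== RESULT ==
sales.yr | n
70 | 1
8 | 1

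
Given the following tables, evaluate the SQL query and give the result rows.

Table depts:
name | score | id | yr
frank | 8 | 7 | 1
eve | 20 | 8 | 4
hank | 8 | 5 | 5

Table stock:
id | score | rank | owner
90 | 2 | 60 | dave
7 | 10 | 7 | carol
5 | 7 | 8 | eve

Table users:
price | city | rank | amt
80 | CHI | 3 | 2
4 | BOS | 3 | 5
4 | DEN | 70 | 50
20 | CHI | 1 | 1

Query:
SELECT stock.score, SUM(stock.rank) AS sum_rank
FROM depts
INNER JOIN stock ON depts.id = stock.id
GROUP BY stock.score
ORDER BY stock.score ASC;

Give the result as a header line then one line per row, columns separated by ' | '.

After JOIN stock (2 rows):
depts.name | depts.score | depts.id | depts.yr | stock.id | stock.score | stock.rank | stock.owner
frank | 8 | 7 | 1 | 7 | 10 | 7 | carol
hank | 8 | 5 | 5 | 5 | 7 | 8 | eve
After GROUP BY (2 rows):
stock.score | sum_rank
10 | 7
7 | 8
After ORDER BY (2 rows):
stock.score | sum_rank
7 | 8
10 | 7

== RESULT ==
stock.score | sum_rank
7 | 8
10 | 7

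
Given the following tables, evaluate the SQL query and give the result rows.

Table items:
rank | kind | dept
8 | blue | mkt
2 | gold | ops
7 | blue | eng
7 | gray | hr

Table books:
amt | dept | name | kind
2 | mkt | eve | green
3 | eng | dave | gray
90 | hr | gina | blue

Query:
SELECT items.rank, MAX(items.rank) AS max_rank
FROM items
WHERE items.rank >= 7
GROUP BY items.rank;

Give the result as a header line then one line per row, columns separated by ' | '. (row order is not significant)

After WHERE (3 rows):
items.rank | items.kind | items.dept
8 | blue | mkt
7 | blue | eng
7 | gray | hr
After GROUP BY (2 rows):
items.rank | max_rank
8 | 8
7 | 7

== RESULT ==
items.rank | max_rank
8 | 8
7 | 7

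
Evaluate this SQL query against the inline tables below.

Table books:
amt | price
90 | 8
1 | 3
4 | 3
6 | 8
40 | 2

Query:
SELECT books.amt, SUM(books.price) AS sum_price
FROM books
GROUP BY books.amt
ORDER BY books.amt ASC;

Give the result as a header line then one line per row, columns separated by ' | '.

After GROUP BY (5 rows):
books.amt | sum_price
90 | 8
1 | 3
4 | 3
6 | 8
40 | 2
After ORDER BY (5 rows):
books.amt | sum_price
1 | 3
4 | 3
6 | 8
40 | 2
90 | 8

== RESULT ==
books.amt | sum_price
1 | 3
4 | 3
6 | 8
40 | 2
90 | 8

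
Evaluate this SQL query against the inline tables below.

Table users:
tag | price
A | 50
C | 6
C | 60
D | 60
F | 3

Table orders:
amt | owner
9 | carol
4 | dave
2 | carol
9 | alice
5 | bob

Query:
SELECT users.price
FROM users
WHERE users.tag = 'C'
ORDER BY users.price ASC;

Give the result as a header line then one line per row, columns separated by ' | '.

After WHERE (2 rows):
users.tag | users.price
C | 6
C | 60
After SELECT (2 rows):
users.price
6
60
After ORDER BY (2 rows):
users.price
6
60

== RESULT ==
users.price
6
60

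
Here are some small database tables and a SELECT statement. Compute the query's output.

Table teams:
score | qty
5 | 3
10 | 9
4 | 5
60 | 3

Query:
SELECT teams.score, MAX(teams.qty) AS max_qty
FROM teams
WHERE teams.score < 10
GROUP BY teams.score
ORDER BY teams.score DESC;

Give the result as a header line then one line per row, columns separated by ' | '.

== RESULT ==
teams.score | max_qty
5 | 3
4 | 5

Derivation:
After WHERE (2 rows):
teams.score | teams.qty
5 | 3
4 | 5
After GROUP BY (2 rows):
teams.score | max_qty
5 | 3
4 | 5
After ORDER BY (2 rows):
teams.score | max_qty
5 | 3
4 | 5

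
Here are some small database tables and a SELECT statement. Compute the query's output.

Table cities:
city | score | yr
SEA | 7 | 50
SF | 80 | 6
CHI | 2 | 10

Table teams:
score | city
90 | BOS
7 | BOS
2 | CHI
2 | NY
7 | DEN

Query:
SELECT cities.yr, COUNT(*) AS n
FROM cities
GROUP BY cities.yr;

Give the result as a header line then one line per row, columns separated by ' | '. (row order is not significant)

== RESULT ==
cities.yr | n
50 | 1
6 | 1
10 | 1

Derivation:
After GROUP BY (3 rows):
cities.yr | n
50 | 1
6 | 1
10 | 1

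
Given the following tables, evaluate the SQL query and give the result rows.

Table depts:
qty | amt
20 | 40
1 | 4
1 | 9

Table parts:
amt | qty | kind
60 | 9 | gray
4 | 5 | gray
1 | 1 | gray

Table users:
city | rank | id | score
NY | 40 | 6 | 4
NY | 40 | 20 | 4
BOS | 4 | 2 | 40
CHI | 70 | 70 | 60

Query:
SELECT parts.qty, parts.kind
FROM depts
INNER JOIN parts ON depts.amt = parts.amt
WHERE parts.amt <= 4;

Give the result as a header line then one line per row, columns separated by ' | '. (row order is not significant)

== RESULT ==
parts.qty | parts.kind
5 | gray

Derivation:
After JOIN parts (1 rows):
depts.qty | depts.amt | parts.amt | parts.qty | parts.kind
1 | 4 | 4 | 5 | gray
After WHERE (1 rows):
depts.qty | depts.amt | parts.amt | parts.qty | parts.kind
1 | 4 | 4 | 5 | gray
After SELECT (1 rows):
parts.qty | parts.kind
5 | gray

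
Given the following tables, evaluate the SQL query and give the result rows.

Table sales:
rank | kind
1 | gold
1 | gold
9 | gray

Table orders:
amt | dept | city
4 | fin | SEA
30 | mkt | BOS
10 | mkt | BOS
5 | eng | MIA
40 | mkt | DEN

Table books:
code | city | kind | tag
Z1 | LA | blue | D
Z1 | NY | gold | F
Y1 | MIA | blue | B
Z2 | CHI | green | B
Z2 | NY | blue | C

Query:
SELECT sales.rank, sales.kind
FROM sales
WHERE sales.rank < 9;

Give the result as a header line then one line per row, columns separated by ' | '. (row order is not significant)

After WHERE (2 rows):
sales.rank | sales.kind
1 | gold
1 | gold
After SELECT (2 rows):
sales.rank | sales.kind
1 | gold
1 | gold

== RESULT ==
sales.rank | sales.kind
1 | gold
1 | gold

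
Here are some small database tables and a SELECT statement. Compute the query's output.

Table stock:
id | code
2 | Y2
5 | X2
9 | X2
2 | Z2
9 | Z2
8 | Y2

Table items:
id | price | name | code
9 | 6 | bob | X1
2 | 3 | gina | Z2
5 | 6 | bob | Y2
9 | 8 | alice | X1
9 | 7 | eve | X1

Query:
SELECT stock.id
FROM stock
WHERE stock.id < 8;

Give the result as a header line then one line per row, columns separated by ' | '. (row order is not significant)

After WHERE (3 rows):
stock.id | stock.code
2 | Y2
5 | X2
2 | Z2
After SELECT (3 rows):
stock.id
2
5
2

== RESULT ==
stock.id
2
5
2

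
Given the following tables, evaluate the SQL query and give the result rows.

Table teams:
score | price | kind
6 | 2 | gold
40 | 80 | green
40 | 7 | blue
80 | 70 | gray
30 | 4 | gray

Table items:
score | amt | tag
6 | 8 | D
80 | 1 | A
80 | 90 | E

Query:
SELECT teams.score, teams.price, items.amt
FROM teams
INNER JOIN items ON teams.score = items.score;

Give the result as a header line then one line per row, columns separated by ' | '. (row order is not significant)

== RESULT ==
teams.score | teams.price | items.amt
6 | 2 | 8
80 | 70 | 1
80 | 70 | 90

Derivation:
After JOIN items (3 rows):
teams.score | teams.price | teams.kind | items.score | items.amt | items.tag
6 | 2 | gold | 6 | 8 | D
80 | 70 | gray | 80 | 1 | A
80 | 70 | gray | 80 | 90 | E
After SELECT (3 rows):
teams.score | teams.price | items.amt
6 | 2 | 8
80 | 70 | 1
80 | 70 | 90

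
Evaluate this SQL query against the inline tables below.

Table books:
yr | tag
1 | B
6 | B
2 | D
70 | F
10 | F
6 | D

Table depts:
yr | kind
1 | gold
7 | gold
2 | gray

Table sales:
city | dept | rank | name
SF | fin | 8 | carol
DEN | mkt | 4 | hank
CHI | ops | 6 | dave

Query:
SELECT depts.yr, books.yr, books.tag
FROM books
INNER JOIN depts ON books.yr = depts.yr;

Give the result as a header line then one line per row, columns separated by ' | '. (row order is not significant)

After JOIN depts (2 rows):
books.yr | books.tag | depts.yr | depts.kind
1 | B | 1 | gold
2 | D | 2 | gray
After SELECT (2 rows):
depts.yr | books.yr | books.tag
1 | 1 | B
2 | 2 | D

== RESULT ==
depts.yr | books.yr | books.tag
1 | 1 | B
2 | 2 | D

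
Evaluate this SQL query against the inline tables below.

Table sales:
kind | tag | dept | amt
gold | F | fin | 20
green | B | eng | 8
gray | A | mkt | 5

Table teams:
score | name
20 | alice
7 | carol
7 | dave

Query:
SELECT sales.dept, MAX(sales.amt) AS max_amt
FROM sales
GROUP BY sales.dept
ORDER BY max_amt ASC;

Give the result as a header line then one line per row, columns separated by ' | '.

== RESULT ==
sales.dept | max_amt
mkt | 5
eng | 8
fin | 20

Derivation:
After GROUP BY (3 rows):
sales.dept | max_amt
fin | 20
eng | 8
mkt | 5
After ORDER BY (3 rows):
sales.dept | max_amt
mkt | 5
eng | 8
fin | 20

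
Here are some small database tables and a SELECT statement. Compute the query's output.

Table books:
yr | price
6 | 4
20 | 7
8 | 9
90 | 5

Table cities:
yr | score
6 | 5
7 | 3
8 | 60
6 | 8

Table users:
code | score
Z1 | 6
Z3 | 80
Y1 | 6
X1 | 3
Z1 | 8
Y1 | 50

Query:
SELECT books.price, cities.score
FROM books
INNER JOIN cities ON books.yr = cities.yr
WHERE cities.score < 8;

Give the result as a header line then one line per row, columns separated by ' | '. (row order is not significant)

== RESULT ==
books.price | cities.score
4 | 5

Derivation:
After JOIN cities (3 rows):
books.yr | books.price | cities.yr | cities.score
6 | 4 | 6 | 5
6 | 4 | 6 | 8
8 | 9 | 8 | 60
After WHERE (1 rows):
books.yr | books.price | cities.yr | cities.score
6 | 4 | 6 | 5
After SELECT (1 rows):
books.price | cities.score
4 | 5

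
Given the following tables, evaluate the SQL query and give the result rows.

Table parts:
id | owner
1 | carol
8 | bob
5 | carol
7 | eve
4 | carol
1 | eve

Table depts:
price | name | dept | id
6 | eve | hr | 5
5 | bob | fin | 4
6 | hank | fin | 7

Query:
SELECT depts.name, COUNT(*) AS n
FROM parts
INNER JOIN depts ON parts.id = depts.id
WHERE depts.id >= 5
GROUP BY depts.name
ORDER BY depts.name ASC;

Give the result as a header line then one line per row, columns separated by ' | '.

== RESULT ==
depts.name | n
eve | 1
hank | 1

Derivation:
After JOIN depts (3 rows):
parts.id | parts.owner | depts.price | depts.name | depts.dept | depts.id
5 | carol | 6 | eve | hr | 5
7 | eve | 6 | hank | fin | 7
4 | carol | 5 | bob | fin | 4
After WHERE (2 rows):
parts.id | parts.owner | depts.price | depts.name | depts.dept | depts.id
5 | carol | 6 | eve | hr | 5
7 | eve | 6 | hank | fin | 7
After GROUP BY (2 rows):
depts.name | n
eve | 1
hank | 1
After ORDER BY (2 rows):
depts.name | n
eve | 1
hank | 1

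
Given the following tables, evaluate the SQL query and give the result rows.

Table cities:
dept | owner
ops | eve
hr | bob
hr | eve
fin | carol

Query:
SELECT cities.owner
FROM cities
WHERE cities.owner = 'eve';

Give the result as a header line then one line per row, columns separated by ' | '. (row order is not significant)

After WHERE (2 rows):
cities.dept | cities.owner
ops | eve
hr | eve
After SELECT (2 rows):
cities.owner
eve
eve

== RESULT ==
cities.owner
eve
eve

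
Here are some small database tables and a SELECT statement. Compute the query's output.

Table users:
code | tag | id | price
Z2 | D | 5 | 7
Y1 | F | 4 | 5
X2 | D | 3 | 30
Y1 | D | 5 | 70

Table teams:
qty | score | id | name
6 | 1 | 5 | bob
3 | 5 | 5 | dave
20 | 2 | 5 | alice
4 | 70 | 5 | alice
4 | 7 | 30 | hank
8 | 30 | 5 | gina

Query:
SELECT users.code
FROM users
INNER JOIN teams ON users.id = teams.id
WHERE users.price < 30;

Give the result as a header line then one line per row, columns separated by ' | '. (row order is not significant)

After JOIN teams (10 rows):
users.code | users.tag | users.id | users.price | teams.qty | teams.score | teams.id | teams.name
Z2 | D | 5 | 7 | 6 | 1 | 5 | bob
Z2 | D | 5 | 7 | 3 | 5 | 5 | dave
Z2 | D | 5 | 7 | 20 | 2 | 5 | alice
Z2 | D | 5 | 7 | 4 | 70 | 5 | alice
Z2 | D | 5 | 7 | 8 | 30 | 5 | gina
Y1 | D | 5 | 70 | 6 | 1 | 5 | bob
Y1 | D | 5 | 70 | 3 | 5 | 5 | dave
Y1 | D | 5 | 70 | 20 | 2 | 5 | alice
Y1 | D | 5 | 70 | 4 | 70 | 5 | alice
Y1 | D | 5 | 70 | 8 | 30 | 5 | gina
After WHERE (5 rows):
users.code | users.tag | users.id | users.price | teams.qty | teams.score | teams.id | teams.name
Z2 | D | 5 | 7 | 6 | 1 | 5 | bob
Z2 | D | 5 | 7 | 3 | 5 | 5 | dave
Z2 | D | 5 | 7 | 20 | 2 | 5 | alice
Z2 | D | 5 | 7 | 4 | 70 | 5 | alice
Z2 | D | 5 | 7 | 8 | 30 | 5 | gina
After SELECT (5 rows):
users.code
Z2
Z2
Z2
Z2
Z2

== RESULT ==
users.code
Z2
Z2
Z2
Z2
Z2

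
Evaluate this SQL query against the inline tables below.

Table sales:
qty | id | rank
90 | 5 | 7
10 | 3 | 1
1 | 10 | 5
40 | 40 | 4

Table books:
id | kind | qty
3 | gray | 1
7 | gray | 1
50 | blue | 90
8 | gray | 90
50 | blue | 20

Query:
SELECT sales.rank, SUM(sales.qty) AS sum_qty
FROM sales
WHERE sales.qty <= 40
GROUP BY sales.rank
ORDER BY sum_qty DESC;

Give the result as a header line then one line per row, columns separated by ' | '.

After WHERE (3 rows):
sales.qty | sales.id | sales.rank
10 | 3 | 1
1 | 10 | 5
40 | 40 | 4
After GROUP BY (3 rows):
sales.rank | sum_qty
1 | 10
5 | 1
4 | 40
After ORDER BY (3 rows):
sales.rank | sum_qty
4 | 40
1 | 10
5 | 1

== RESULT ==
sales.rank | sum_qty
4 | 40
1 | 10
5 | 1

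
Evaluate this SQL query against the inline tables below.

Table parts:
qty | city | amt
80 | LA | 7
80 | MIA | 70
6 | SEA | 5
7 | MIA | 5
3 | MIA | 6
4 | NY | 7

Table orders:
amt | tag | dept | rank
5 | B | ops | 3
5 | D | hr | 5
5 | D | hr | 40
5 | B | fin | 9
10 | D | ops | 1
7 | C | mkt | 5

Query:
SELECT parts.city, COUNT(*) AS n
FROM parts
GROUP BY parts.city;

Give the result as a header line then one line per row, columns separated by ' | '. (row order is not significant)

After GROUP BY (4 rows):
parts.city | n
LA | 1
MIA | 3
SEA | 1
NY | 1

== RESULT ==
parts.city | n
LA | 1
MIA | 3
SEA | 1
NY | 1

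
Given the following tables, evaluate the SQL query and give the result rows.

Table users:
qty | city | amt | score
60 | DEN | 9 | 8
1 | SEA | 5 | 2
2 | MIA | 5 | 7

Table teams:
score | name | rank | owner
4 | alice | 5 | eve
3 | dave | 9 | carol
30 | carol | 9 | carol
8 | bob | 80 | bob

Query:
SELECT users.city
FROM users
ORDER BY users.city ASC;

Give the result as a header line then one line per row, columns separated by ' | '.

After SELECT (3 rows):
users.city
DEN
SEA
MIA
After ORDER BY (3 rows):
users.city
DEN
MIA
SEA

== RESULT ==
users.city
DEN
MIA
SEA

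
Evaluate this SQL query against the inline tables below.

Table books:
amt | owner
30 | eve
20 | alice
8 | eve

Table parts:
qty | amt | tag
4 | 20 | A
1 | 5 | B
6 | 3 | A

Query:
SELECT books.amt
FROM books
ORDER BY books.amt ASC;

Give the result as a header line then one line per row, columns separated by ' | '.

== RESULT ==
books.amt
8
20
30

Derivation:
After SELECT (3 rows):
books.amt
30
20
8
After ORDER BY (3 rows):
books.amt
8
20
30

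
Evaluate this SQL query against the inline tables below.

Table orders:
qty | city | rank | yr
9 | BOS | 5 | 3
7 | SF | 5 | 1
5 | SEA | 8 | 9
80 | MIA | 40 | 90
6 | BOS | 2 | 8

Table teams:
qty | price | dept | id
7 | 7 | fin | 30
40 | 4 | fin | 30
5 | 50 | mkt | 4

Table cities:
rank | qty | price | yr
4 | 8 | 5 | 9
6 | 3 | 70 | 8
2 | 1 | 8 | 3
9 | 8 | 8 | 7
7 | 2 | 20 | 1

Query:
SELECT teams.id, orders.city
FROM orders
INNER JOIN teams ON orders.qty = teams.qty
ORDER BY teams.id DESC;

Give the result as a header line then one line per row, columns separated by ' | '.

== RESULT ==
teams.id | orders.city
30 | SF
4 | SEA

Derivation:
After JOIN teams (2 rows):
orders.qty | orders.city | orders.rank | orders.yr | teams.qty | teams.price | teams.dept | teams.id
7 | SF | 5 | 1 | 7 | 7 | fin | 30
5 | SEA | 8 | 9 | 5 | 50 | mkt | 4
After SELECT (2 rows):
teams.id | orders.city
30 | SF
4 | SEA
After ORDER BY (2 rows):
teams.id | orders.city
30 | SF
4 | SEA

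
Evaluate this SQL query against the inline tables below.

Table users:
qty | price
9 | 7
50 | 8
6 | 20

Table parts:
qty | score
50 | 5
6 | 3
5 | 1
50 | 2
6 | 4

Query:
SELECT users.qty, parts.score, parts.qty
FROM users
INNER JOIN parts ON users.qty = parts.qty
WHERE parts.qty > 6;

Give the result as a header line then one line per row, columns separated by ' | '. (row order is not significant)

== RESULT ==
users.qty | parts.score | parts.qty
50 | 5 | 50
50 | 2 | 50

Derivation:
After JOIN parts (4 rows):
users.qty | users.price | parts.qty | parts.score
50 | 8 | 50 | 5
50 | 8 | 50 | 2
6 | 20 | 6 | 3
6 | 20 | 6 | 4
After WHERE (2 rows):
users.qty | users.price | parts.qty | parts.score
50 | 8 | 50 | 5
50 | 8 | 50 | 2
After SELECT (2 rows):
users.qty | parts.score | parts.qty
50 | 5 | 50
50 | 2 | 50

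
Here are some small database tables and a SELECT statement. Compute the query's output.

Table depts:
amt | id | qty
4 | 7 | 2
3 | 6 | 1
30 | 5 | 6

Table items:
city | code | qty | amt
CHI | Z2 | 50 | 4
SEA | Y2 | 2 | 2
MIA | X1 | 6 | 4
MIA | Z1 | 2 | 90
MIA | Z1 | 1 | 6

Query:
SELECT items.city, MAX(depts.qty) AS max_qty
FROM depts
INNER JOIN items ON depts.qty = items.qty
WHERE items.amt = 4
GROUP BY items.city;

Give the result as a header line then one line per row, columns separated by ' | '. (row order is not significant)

== RESULT ==
items.city | max_qty
MIA | 6

Derivation:
After JOIN items (4 rows):
depts.amt | depts.id | depts.qty | items.city | items.code | items.qty | items.amt
4 | 7 | 2 | SEA | Y2 | 2 | 2
4 | 7 | 2 | MIA | Z1 | 2 | 90
3 | 6 | 1 | MIA | Z1 | 1 | 6
30 | 5 | 6 | MIA | X1 | 6 | 4
After WHERE (1 rows):
depts.amt | depts.id | depts.qty | items.city | items.code | items.qty | items.amt
30 | 5 | 6 | MIA | X1 | 6 | 4
After GROUP BY (1 rows):
items.city | max_qty
MIA | 6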